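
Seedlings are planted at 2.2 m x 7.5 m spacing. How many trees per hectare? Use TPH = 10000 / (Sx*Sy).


Formula: TPH = 10000 m^2/ha / (spacing_x * spacing_y)
Area per tree = 2.2 m * 7.5 m = 16.5 m^2
TPH = 10000 / 16.5 = 606 trees/ha

606


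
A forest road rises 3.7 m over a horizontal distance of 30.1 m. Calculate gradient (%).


Formula: Gradient = rise / run * 100
Gradient = 3.7 / 30.1 * 100 = 12.3%

12.3


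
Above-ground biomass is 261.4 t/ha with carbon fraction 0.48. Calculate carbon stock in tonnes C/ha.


Formula: Carbon Stock = Biomass * Carbon Fraction
C = 261.4 t/ha * 0.48
C = 125.5 t C/ha

125.5


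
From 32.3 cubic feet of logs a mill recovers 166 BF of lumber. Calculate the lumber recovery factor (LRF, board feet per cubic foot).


Formula: LRF = Lumber Output (BF) / Log Input (ft^3)
LRF = 166 BF / 32.3 ft^3
LRF = 5.14 BF/ft^3

5.14


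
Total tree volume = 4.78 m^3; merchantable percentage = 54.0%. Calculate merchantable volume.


Formula: MV = V_total * (merchantable_pct / 100)
Merchantable fraction = 54.0% / 100 = 0.54
MV = 4.78 m^3 * 0.54 = 2.581 m^3

2.581


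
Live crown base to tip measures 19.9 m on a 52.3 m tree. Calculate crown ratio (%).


Formula: Crown Ratio = (Crown Length / Total Height) * 100
CR = (19.9 m / 52.3 m) * 100
CR = 0.3805 * 100 = 38.0%

38.0


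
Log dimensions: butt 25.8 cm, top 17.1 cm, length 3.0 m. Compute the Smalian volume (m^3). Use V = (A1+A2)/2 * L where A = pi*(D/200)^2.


Smalian: V = (A1 + A2)/2 * L,  A = pi*(D/200)^2
A1 = pi*(25.8/200)^2 = 0.052279 m^2
A2 = pi*(17.1/200)^2 = 0.022966 m^2
V = (0.052279+0.022966)/2*3.0 = 0.1129 m^3

0.1129


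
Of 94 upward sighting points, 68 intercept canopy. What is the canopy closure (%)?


Formula: Canopy closure = covered points / total points * 100
Closure = 68 / 94 * 100
Closure = 0.7234 * 100 = 72.3%

72.3


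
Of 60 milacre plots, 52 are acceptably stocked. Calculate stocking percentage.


Formula: Stocking % = stocked plots / total plots * 100
Stocking = 52 / 60 * 100
Stocking = 0.8667 * 100 = 86.7%

86.7


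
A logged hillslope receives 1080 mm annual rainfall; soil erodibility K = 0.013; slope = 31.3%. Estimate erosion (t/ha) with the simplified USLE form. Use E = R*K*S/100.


Formula: E = R * K * S / 100  (simplified USLE)
R * K = 1080 * 0.013 = 14.04
E = 14.04 * 31.3 / 100 = 4.39 t/ha

4.39


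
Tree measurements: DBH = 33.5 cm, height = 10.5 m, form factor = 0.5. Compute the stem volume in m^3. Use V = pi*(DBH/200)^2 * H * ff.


Formula: V = pi * (DBH/200)^2 * H * ff
Radius = DBH/200 = 33.5/200 = 0.1675 m
Radius^2 = 0.1675^2 = 0.02805625 m^2
V = pi * 0.02805625 * 10.5 * 0.5
V = 0.463 m^3

0.463


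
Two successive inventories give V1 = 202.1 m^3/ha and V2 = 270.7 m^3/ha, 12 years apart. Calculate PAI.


Formula: PAI = (V_T2 - V_T1) / (T2 - T1)
Volume increment = 270.7 - 202.1 = 68.6 m^3/ha
PAI = 68.6 / 12 = 5.72 m^3/ha/year

5.72


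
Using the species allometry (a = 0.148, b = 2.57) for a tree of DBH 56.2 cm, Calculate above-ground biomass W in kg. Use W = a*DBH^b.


Formula: W = a * DBH^b  (allometric power law)
DBH^b = 56.2^2.57 = 31392.2418
W = 0.148 * 31392.2418 = 4646.1 kg

4646.1


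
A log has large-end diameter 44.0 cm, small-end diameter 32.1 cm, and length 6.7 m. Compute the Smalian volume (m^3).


Smalian: V = (A1 + A2)/2 * L,  A = pi*(D/200)^2
A1 = pi*(44.0/200)^2 = 0.152053 m^2
A2 = pi*(32.1/200)^2 = 0.080928 m^2
V = (0.152053+0.080928)/2*6.7 = 0.7805 m^3

0.7805


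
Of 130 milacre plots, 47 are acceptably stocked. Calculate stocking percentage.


Formula: Stocking % = stocked plots / total plots * 100
Stocking = 47 / 130 * 100
Stocking = 0.3615 * 100 = 36.2%

36.2


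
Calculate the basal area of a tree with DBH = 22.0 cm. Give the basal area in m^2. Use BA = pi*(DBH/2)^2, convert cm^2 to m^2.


Formula: BA = pi * (DBH/2)^2 / 10000  (cm^2 to m^2)
Radius = DBH/2 = 22.0/2 = 11.0 cm
BA = pi * 11.0^2 / 10000
   = 380.1327 cm^2 / 10000
   = 0.038 m^2

0.038


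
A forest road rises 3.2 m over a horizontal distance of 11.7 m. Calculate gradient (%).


Formula: Gradient = rise / run * 100
Gradient = 3.2 / 11.7 * 100 = 27.4%

27.4


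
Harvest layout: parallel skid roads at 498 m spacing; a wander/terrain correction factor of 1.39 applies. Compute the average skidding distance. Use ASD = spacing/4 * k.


Formula: ASD = (spacing / 4) * correction
Uncorrected distance = spacing / 4 = 498 / 4 = 124.5 m
ASD = 124.5 * 1.39 = 173 m

173


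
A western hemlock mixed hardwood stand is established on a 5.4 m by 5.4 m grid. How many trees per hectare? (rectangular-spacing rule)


Formula: TPH = 10000 m^2/ha / (spacing_x * spacing_y)
Area per tree = 5.4 m * 5.4 m = 29.16 m^2
TPH = 10000 / 29.16 = 343 trees/ha

343


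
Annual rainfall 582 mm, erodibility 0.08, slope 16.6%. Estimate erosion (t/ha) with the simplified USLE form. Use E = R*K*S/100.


Formula: E = R * K * S / 100  (simplified USLE)
R * K = 582 * 0.08 = 46.56
E = 46.56 * 16.6 / 100 = 7.73 t/ha

7.73


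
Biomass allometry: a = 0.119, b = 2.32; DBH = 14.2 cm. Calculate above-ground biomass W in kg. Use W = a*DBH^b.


Formula: W = a * DBH^b  (allometric power law)
DBH^b = 14.2^2.32 = 471.3125
W = 0.119 * 471.3125 = 56.1 kg

56.1


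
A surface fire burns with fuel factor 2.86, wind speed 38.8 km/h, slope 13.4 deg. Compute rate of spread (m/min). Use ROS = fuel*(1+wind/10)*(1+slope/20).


Formula: ROS = fuel * (1 + wind/10) * (1 + slope/20)
Wind factor = 1 + 38.8/10 = 4.88
Slope factor = 1 + 13.4/20 = 1.67
ROS = 2.86 * 4.88 * 1.67 = 23.31 m/min

23.31


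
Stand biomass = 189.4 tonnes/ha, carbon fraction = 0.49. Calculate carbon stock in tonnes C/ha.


Formula: Carbon Stock = Biomass * Carbon Fraction
C = 189.4 t/ha * 0.49
C = 92.8 t C/ha

92.8


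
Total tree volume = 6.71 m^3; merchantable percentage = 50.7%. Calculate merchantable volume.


Formula: MV = V_total * (merchantable_pct / 100)
Merchantable fraction = 50.7% / 100 = 0.507
MV = 6.71 m^3 * 0.507 = 3.402 m^3

3.402


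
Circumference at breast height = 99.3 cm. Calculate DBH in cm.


Formula: DBH = C / pi
DBH = 99.3 / pi
pi = 3.14159...
DBH = 31.6 cm

31.6


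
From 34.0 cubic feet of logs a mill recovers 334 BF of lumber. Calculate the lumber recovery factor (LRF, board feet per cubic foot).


Formula: LRF = Lumber Output (BF) / Log Input (ft^3)
LRF = 334 BF / 34.0 ft^3
LRF = 9.82 BF/ft^3

9.82


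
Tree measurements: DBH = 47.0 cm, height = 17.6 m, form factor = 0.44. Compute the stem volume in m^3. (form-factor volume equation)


Formula: V = pi * (DBH/200)^2 * H * ff
Radius = DBH/200 = 47.0/200 = 0.235 m
Radius^2 = 0.235^2 = 0.055225 m^2
V = pi * 0.055225 * 17.6 * 0.44
V = 1.344 m^3

1.344


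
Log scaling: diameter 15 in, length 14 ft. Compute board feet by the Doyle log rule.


Doyle: BF = (D - 4)^2 * L / 16
Adjusted diameter = 15 - 4 = 11 in
(D-4)^2 = 11^2 = 121
BF = 121 * 14 / 16 = 106 BF

106


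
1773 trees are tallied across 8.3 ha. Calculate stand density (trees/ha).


Formula: Stand Density = N_trees / Area_ha
Density = 1773 trees / 8.3 ha
Density = 214 trees/ha

214


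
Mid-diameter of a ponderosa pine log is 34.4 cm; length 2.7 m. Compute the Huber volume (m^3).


Huber: V = Am * L,  Am = pi*(Dm/200)^2
Am = pi*(34.4/200)^2 = 0.092941 m^2
V = 0.092941*2.7 = 0.2509 m^3

0.2509


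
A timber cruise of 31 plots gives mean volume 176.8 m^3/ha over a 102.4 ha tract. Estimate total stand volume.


Formula: Total Volume = Mean Volume per ha * Total Area
Total Volume = 176.8 m^3/ha * 102.4 ha
Total Volume = 18104 m^3

18104


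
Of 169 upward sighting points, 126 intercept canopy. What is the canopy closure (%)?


Formula: Canopy closure = covered points / total points * 100
Closure = 126 / 169 * 100
Closure = 0.7456 * 100 = 74.6%

74.6


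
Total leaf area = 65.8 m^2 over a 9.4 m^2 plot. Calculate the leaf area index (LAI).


Formula: LAI = total leaf area / ground area  (dimensionless)
LAI = 65.8 m^2 / 9.4 m^2
LAI = 7.0

7.0


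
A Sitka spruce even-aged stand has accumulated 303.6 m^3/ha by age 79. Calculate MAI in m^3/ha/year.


Formula: MAI = Total Volume / Stand Age
MAI = 303.6 m^3/ha / 79 years
MAI = 3.84 m^3/ha/year

3.84


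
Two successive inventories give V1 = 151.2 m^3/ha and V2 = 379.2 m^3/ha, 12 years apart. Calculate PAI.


Formula: PAI = (V_T2 - V_T1) / (T2 - T1)
Volume increment = 379.2 - 151.2 = 228.0 m^3/ha
PAI = 228.0 / 12 = 19.0 m^3/ha/year

19.0


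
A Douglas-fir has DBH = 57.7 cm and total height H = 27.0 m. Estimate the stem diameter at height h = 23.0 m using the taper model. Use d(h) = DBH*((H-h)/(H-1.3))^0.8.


Taper: d(h) = DBH * ((H - h) / (H - 1.3))^0.8
Numerator = H - h = 27.0 - 23.0 = 4.0 m
Denominator = H - 1.3 = 27.0 - 1.3 = 25.7 m
Ratio = 4.0 / 25.7 = 0.15564
d = 57.7 * 0.15564^0.8 = 13.0 cm

13.0


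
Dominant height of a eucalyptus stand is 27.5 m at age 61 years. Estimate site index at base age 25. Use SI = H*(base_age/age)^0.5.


Formula: SI = H_dom * (base_age / age)^0.5
Age ratio = 25 / 61 = 0.40984
sqrt(age_ratio) = 0.64018
SI = 27.5 * 0.64018 = 17.6 m

17.6


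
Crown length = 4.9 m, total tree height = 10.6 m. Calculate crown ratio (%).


Formula: Crown Ratio = (Crown Length / Total Height) * 100
CR = (4.9 m / 10.6 m) * 100
CR = 0.4623 * 100 = 46.2%

46.2


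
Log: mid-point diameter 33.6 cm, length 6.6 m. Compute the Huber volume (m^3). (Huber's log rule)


Huber: V = Am * L,  Am = pi*(Dm/200)^2
Am = pi*(33.6/200)^2 = 0.088668 m^2
V = 0.088668*6.6 = 0.5852 m^3

0.5852


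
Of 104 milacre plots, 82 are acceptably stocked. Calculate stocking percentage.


Formula: Stocking % = stocked plots / total plots * 100
Stocking = 82 / 104 * 100
Stocking = 0.7885 * 100 = 78.8%

78.8


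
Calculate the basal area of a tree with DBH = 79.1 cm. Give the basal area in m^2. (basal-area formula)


Formula: BA = pi * (DBH/2)^2 / 10000  (cm^2 to m^2)
Radius = DBH/2 = 79.1/2 = 39.55 cm
BA = pi * 39.55^2 / 10000
   = 4914.0871 cm^2 / 10000
   = 0.4914 m^2

0.4914


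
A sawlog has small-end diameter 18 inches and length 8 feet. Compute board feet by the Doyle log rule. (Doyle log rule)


Doyle: BF = (D - 4)^2 * L / 16
Adjusted diameter = 18 - 4 = 14 in
(D-4)^2 = 14^2 = 196
BF = 196 * 8 / 16 = 98 BF

98


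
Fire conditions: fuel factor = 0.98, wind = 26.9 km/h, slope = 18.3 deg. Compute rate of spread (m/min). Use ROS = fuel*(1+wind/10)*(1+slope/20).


Formula: ROS = fuel * (1 + wind/10) * (1 + slope/20)
Wind factor = 1 + 26.9/10 = 3.69
Slope factor = 1 + 18.3/20 = 1.915
ROS = 0.98 * 3.69 * 1.915 = 6.93 m/min

6.93


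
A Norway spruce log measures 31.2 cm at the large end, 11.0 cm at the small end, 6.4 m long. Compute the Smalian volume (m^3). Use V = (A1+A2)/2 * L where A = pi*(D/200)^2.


Smalian: V = (A1 + A2)/2 * L,  A = pi*(D/200)^2
A1 = pi*(31.2/200)^2 = 0.076454 m^2
A2 = pi*(11.0/200)^2 = 0.009503 m^2
V = (0.076454+0.009503)/2*6.4 = 0.2751 m^3

0.2751


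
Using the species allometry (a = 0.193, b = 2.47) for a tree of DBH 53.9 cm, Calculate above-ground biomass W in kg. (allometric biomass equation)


Formula: W = a * DBH^b  (allometric power law)
DBH^b = 53.9^2.47 = 18924.4929
W = 0.193 * 18924.4929 = 3652.4 kg

3652.4


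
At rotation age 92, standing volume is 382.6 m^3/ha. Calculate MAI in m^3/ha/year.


Formula: MAI = Total Volume / Stand Age
MAI = 382.6 m^3/ha / 92 years
MAI = 4.16 m^3/ha/year

4.16


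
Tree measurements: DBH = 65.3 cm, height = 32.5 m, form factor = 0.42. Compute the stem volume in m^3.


Formula: V = pi * (DBH/200)^2 * H * ff
Radius = DBH/200 = 65.3/200 = 0.3265 m
Radius^2 = 0.3265^2 = 0.10660225 m^2
V = pi * 0.10660225 * 32.5 * 0.42
V = 4.571 m^3

4.571


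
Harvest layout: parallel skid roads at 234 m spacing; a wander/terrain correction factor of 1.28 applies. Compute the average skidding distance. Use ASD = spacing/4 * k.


Formula: ASD = (spacing / 4) * correction
Uncorrected distance = spacing / 4 = 234 / 4 = 58.5 m
ASD = 58.5 * 1.28 = 75 m

75


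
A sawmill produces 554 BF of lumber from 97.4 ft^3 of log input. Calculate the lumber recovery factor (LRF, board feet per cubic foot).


Formula: LRF = Lumber Output (BF) / Log Input (ft^3)
LRF = 554 BF / 97.4 ft^3
LRF = 5.69 BF/ft^3

5.69


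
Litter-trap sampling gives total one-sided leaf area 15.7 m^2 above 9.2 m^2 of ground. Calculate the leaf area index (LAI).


Formula: LAI = total leaf area / ground area  (dimensionless)
LAI = 15.7 m^2 / 9.2 m^2
LAI = 1.71

1.71


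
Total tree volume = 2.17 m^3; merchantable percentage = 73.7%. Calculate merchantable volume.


Formula: MV = V_total * (merchantable_pct / 100)
Merchantable fraction = 73.7% / 100 = 0.737
MV = 2.17 m^3 * 0.737 = 1.599 m^3

1.599


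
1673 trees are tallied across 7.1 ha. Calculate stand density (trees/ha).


Formula: Stand Density = N_trees / Area_ha
Density = 1673 trees / 7.1 ha
Density = 236 trees/ha

236


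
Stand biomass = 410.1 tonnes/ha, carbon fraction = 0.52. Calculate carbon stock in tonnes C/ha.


Formula: Carbon Stock = Biomass * Carbon Fraction
C = 410.1 t/ha * 0.52
C = 213.3 t C/ha

213.3


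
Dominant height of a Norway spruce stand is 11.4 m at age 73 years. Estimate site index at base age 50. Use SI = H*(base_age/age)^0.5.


Formula: SI = H_dom * (base_age / age)^0.5
Age ratio = 50 / 73 = 0.68493
sqrt(age_ratio) = 0.82761
SI = 11.4 * 0.82761 = 9.4 m

9.4


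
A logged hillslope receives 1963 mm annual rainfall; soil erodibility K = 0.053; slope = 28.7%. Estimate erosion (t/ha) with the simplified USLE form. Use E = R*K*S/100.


Formula: E = R * K * S / 100  (simplified USLE)
R * K = 1963 * 0.053 = 104.039
E = 104.039 * 28.7 / 100 = 29.86 t/ha

29.86


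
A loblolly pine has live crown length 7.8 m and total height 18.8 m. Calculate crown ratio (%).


Formula: Crown Ratio = (Crown Length / Total Height) * 100
CR = (7.8 m / 18.8 m) * 100
CR = 0.4149 * 100 = 41.5%

41.5


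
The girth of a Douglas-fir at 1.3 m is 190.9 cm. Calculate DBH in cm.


Formula: DBH = C / pi
DBH = 190.9 / pi
pi = 3.14159...
DBH = 60.8 cm

60.8


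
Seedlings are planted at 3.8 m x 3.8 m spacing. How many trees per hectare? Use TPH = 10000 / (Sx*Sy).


Formula: TPH = 10000 m^2/ha / (spacing_x * spacing_y)
Area per tree = 3.8 m * 3.8 m = 14.44 m^2
TPH = 10000 / 14.44 = 693 trees/ha

693


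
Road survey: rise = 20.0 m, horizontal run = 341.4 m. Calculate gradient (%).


Formula: Gradient = rise / run * 100
Gradient = 20.0 / 341.4 * 100 = 5.9%

5.9


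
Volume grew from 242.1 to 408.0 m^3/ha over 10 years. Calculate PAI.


Formula: PAI = (V_T2 - V_T1) / (T2 - T1)
Volume increment = 408.0 - 242.1 = 165.9 m^3/ha
PAI = 165.9 / 10 = 16.59 m^3/ha/year

16.59


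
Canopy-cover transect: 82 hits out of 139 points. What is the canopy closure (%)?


Formula: Canopy closure = covered points / total points * 100
Closure = 82 / 139 * 100
Closure = 0.5899 * 100 = 59.0%

59.0


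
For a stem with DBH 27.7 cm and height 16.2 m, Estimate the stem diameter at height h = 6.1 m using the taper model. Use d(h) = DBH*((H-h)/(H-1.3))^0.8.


Taper: d(h) = DBH * ((H - h) / (H - 1.3))^0.8
Numerator = H - h = 16.2 - 6.1 = 10.1 m
Denominator = H - 1.3 = 16.2 - 1.3 = 14.9 m
Ratio = 10.1 / 14.9 = 0.67785
d = 27.7 * 0.67785^0.8 = 20.3 cm

20.3


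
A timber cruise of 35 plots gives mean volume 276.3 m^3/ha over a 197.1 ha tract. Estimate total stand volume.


Formula: Total Volume = Mean Volume per ha * Total Area
Total Volume = 276.3 m^3/ha * 197.1 ha
Total Volume = 54459 m^3

54459


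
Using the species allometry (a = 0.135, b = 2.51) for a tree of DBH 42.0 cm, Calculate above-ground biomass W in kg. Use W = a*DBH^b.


Formula: W = a * DBH^b  (allometric power law)
DBH^b = 42.0^2.51 = 11867.4038
W = 0.135 * 11867.4038 = 1602.1 kg

1602.1


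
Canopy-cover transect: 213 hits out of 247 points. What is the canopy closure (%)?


Formula: Canopy closure = covered points / total points * 100
Closure = 213 / 247 * 100
Closure = 0.8623 * 100 = 86.2%

86.2


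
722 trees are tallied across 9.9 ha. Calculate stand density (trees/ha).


Formula: Stand Density = N_trees / Area_ha
Density = 722 trees / 9.9 ha
Density = 73 trees/ha

73


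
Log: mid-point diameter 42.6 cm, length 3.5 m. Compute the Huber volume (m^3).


Huber: V = Am * L,  Am = pi*(Dm/200)^2
Am = pi*(42.6/200)^2 = 0.142531 m^2
V = 0.142531*3.5 = 0.4989 m^3

0.4989


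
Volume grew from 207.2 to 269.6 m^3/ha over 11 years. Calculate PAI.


Formula: PAI = (V_T2 - V_T1) / (T2 - T1)
Volume increment = 269.6 - 207.2 = 62.4 m^3/ha
PAI = 62.4 / 11 = 5.67 m^3/ha/year

5.67


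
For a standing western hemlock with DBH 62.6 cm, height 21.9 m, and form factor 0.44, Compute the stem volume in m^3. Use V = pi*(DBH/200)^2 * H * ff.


Formula: V = pi * (DBH/200)^2 * H * ff
Radius = DBH/200 = 62.6/200 = 0.313 m
Radius^2 = 0.313^2 = 0.097969 m^2
V = pi * 0.097969 * 21.9 * 0.44
V = 2.966 m^3

2.966


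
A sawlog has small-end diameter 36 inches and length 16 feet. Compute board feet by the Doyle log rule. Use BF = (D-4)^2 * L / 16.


Doyle: BF = (D - 4)^2 * L / 16
Adjusted diameter = 36 - 4 = 32 in
(D-4)^2 = 32^2 = 1024
BF = 1024 * 16 / 16 = 1024 BF

1024


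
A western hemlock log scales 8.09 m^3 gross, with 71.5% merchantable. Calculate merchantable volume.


Formula: MV = V_total * (merchantable_pct / 100)
Merchantable fraction = 71.5% / 100 = 0.715
MV = 8.09 m^3 * 0.715 = 5.784 m^3

5.784


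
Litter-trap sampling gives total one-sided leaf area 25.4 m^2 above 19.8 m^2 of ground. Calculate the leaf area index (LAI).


Formula: LAI = total leaf area / ground area  (dimensionless)
LAI = 25.4 m^2 / 19.8 m^2
LAI = 1.28

1.28


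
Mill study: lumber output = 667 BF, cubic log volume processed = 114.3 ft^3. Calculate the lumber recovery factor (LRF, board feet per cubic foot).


Formula: LRF = Lumber Output (BF) / Log Input (ft^3)
LRF = 667 BF / 114.3 ft^3
LRF = 5.84 BF/ft^3

5.84


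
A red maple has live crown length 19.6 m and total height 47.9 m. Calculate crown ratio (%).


Formula: Crown Ratio = (Crown Length / Total Height) * 100
CR = (19.6 m / 47.9 m) * 100
CR = 0.4092 * 100 = 40.9%

40.9


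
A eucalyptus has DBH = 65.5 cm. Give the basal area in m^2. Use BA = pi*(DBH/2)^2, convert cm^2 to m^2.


Formula: BA = pi * (DBH/2)^2 / 10000  (cm^2 to m^2)
Radius = DBH/2 = 65.5/2 = 32.75 cm
BA = pi * 32.75^2 / 10000
   = 3369.5545 cm^2 / 10000
   = 0.337 m^2

0.337


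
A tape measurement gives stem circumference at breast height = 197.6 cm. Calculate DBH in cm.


Formula: DBH = C / pi
DBH = 197.6 / pi
pi = 3.14159...
DBH = 62.9 cm

62.9


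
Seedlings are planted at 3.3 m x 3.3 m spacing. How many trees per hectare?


Formula: TPH = 10000 m^2/ha / (spacing_x * spacing_y)
Area per tree = 3.3 m * 3.3 m = 10.89 m^2
TPH = 10000 / 10.89 = 918 trees/ha

918


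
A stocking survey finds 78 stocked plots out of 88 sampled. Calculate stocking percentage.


Formula: Stocking % = stocked plots / total plots * 100
Stocking = 78 / 88 * 100
Stocking = 0.8864 * 100 = 88.6%

88.6


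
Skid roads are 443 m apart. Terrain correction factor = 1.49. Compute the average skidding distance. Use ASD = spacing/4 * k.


Formula: ASD = (spacing / 4) * correction
Uncorrected distance = spacing / 4 = 443 / 4 = 110.75 m
ASD = 110.75 * 1.49 = 165 m

165


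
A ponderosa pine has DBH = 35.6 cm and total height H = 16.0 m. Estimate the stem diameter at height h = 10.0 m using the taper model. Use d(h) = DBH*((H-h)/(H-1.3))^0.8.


Taper: d(h) = DBH * ((H - h) / (H - 1.3))^0.8
Numerator = H - h = 16.0 - 10.0 = 6.0 m
Denominator = H - 1.3 = 16.0 - 1.3 = 14.7 m
Ratio = 6.0 / 14.7 = 0.40816
d = 35.6 * 0.40816^0.8 = 17.4 cm

17.4


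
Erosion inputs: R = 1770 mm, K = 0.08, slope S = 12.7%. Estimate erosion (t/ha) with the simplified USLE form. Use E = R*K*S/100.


Formula: E = R * K * S / 100  (simplified USLE)
R * K = 1770 * 0.08 = 141.6
E = 141.6 * 12.7 / 100 = 17.98 t/ha

17.98


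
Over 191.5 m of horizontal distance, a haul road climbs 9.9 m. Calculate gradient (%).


Formula: Gradient = rise / run * 100
Gradient = 9.9 / 191.5 * 100 = 5.2%

5.2


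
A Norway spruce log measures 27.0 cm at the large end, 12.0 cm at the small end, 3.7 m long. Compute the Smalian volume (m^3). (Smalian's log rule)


Smalian: V = (A1 + A2)/2 * L,  A = pi*(D/200)^2
A1 = pi*(27.0/200)^2 = 0.057256 m^2
A2 = pi*(12.0/200)^2 = 0.01131 m^2
V = (0.057256+0.01131)/2*3.7 = 0.1268 m^3

0.1268


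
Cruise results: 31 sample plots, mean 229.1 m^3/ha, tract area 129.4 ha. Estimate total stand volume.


Formula: Total Volume = Mean Volume per ha * Total Area
Total Volume = 229.1 m^3/ha * 129.4 ha
Total Volume = 29646 m^3

29646


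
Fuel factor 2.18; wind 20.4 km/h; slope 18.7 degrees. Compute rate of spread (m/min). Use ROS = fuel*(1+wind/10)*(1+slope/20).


Formula: ROS = fuel * (1 + wind/10) * (1 + slope/20)
Wind factor = 1 + 20.4/10 = 3.04
Slope factor = 1 + 18.7/20 = 1.935
ROS = 2.18 * 3.04 * 1.935 = 12.82 m/min

12.82


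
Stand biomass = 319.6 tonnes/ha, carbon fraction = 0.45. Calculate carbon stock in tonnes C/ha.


Formula: Carbon Stock = Biomass * Carbon Fraction
C = 319.6 t/ha * 0.45
C = 143.8 t C/ha

143.8


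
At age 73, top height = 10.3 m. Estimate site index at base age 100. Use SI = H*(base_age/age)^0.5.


Formula: SI = H_dom * (base_age / age)^0.5
Age ratio = 100 / 73 = 1.36986
sqrt(age_ratio) = 1.17041
SI = 10.3 * 1.17041 = 12.1 m

12.1


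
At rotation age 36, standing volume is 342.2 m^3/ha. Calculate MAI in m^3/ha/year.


Formula: MAI = Total Volume / Stand Age
MAI = 342.2 m^3/ha / 36 years
MAI = 9.51 m^3/ha/year

9.51


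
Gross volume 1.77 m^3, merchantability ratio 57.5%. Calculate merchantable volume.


Formula: MV = V_total * (merchantable_pct / 100)
Merchantable fraction = 57.5% / 100 = 0.575
MV = 1.77 m^3 * 0.575 = 1.018 m^3

1.018


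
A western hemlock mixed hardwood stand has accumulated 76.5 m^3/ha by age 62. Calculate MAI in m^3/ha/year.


Formula: MAI = Total Volume / Stand Age
MAI = 76.5 m^3/ha / 62 years
MAI = 1.23 m^3/ha/year

1.23


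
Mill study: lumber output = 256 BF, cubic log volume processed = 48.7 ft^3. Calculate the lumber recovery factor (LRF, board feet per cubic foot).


Formula: LRF = Lumber Output (BF) / Log Input (ft^3)
LRF = 256 BF / 48.7 ft^3
LRF = 5.26 BF/ft^3

5.26


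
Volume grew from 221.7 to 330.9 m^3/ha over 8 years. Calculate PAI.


Formula: PAI = (V_T2 - V_T1) / (T2 - T1)
Volume increment = 330.9 - 221.7 = 109.2 m^3/ha
PAI = 109.2 / 8 = 13.65 m^3/ha/year

13.65


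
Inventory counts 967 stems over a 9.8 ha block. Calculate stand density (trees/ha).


Formula: Stand Density = N_trees / Area_ha
Density = 967 trees / 9.8 ha
Density = 99 trees/ha

99


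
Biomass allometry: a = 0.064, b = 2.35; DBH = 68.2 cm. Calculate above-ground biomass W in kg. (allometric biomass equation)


Formula: W = a * DBH^b  (allometric power law)
DBH^b = 68.2^2.35 = 20388.8758
W = 0.064 * 20388.8758 = 1304.9 kg

1304.9


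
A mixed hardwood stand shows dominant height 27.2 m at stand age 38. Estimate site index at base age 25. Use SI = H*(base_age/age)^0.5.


Formula: SI = H_dom * (base_age / age)^0.5
Age ratio = 25 / 38 = 0.65789
sqrt(age_ratio) = 0.81111
SI = 27.2 * 0.81111 = 22.1 m

22.1


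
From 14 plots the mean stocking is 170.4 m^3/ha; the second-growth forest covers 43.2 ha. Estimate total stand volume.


Formula: Total Volume = Mean Volume per ha * Total Area
Total Volume = 170.4 m^3/ha * 43.2 ha
Total Volume = 7361 m^3

7361


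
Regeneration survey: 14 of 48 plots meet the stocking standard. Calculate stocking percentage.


Formula: Stocking % = stocked plots / total plots * 100
Stocking = 14 / 48 * 100
Stocking = 0.2917 * 100 = 29.2%

29.2


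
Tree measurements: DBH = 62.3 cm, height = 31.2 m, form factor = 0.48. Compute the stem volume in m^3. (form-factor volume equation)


Formula: V = pi * (DBH/200)^2 * H * ff
Radius = DBH/200 = 62.3/200 = 0.3115 m
Radius^2 = 0.3115^2 = 0.09703225 m^2
V = pi * 0.09703225 * 31.2 * 0.48
V = 4.565 m^3

4.565


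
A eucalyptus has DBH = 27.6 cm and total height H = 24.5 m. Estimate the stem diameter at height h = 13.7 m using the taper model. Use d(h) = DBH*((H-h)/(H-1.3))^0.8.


Taper: d(h) = DBH * ((H - h) / (H - 1.3))^0.8
Numerator = H - h = 24.5 - 13.7 = 10.8 m
Denominator = H - 1.3 = 24.5 - 1.3 = 23.2 m
Ratio = 10.8 / 23.2 = 0.46552
d = 27.6 * 0.46552^0.8 = 15.0 cm

15.0


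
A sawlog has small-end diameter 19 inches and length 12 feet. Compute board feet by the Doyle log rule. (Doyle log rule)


Doyle: BF = (D - 4)^2 * L / 16
Adjusted diameter = 19 - 4 = 15 in
(D-4)^2 = 15^2 = 225
BF = 225 * 12 / 16 = 169 BF

169


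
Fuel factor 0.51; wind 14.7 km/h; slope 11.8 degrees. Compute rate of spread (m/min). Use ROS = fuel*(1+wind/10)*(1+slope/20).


Formula: ROS = fuel * (1 + wind/10) * (1 + slope/20)
Wind factor = 1 + 14.7/10 = 2.47
Slope factor = 1 + 11.8/20 = 1.59
ROS = 0.51 * 2.47 * 1.59 = 2.0 m/min

2.0


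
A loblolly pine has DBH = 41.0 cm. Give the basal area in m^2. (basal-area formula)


Formula: BA = pi * (DBH/2)^2 / 10000  (cm^2 to m^2)
Radius = DBH/2 = 41.0/2 = 20.5 cm
BA = pi * 20.5^2 / 10000
   = 1320.2543 cm^2 / 10000
   = 0.132 m^2

0.132


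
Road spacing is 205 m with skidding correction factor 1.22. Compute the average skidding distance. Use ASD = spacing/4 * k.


Formula: ASD = (spacing / 4) * correction
Uncorrected distance = spacing / 4 = 205 / 4 = 51.25 m
ASD = 51.25 * 1.22 = 63 m

63


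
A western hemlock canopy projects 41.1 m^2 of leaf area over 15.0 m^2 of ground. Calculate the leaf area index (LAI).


Formula: LAI = total leaf area / ground area  (dimensionless)
LAI = 41.1 m^2 / 15.0 m^2
LAI = 2.74

2.74


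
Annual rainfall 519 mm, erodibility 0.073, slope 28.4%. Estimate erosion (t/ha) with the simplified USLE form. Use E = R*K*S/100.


Formula: E = R * K * S / 100  (simplified USLE)
R * K = 519 * 0.073 = 37.887
E = 37.887 * 28.4 / 100 = 10.76 t/ha

10.76


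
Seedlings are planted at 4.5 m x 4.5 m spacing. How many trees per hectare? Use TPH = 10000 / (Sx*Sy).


Formula: TPH = 10000 m^2/ha / (spacing_x * spacing_y)
Area per tree = 4.5 m * 4.5 m = 20.25 m^2
TPH = 10000 / 20.25 = 494 trees/ha

494


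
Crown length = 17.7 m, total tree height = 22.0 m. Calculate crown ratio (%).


Formula: Crown Ratio = (Crown Length / Total Height) * 100
CR = (17.7 m / 22.0 m) * 100
CR = 0.8045 * 100 = 80.5%

80.5


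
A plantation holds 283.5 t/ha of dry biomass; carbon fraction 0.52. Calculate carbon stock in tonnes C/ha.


Formula: Carbon Stock = Biomass * Carbon Fraction
C = 283.5 t/ha * 0.52
C = 147.4 t C/ha

147.4


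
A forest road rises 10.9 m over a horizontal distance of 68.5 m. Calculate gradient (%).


Formula: Gradient = rise / run * 100
Gradient = 10.9 / 68.5 * 100 = 15.9%

15.9


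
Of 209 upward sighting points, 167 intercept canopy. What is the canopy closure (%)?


Formula: Canopy closure = covered points / total points * 100
Closure = 167 / 209 * 100
Closure = 0.799 * 100 = 79.9%

79.9


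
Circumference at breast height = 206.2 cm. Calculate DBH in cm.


Formula: DBH = C / pi
DBH = 206.2 / pi
pi = 3.14159...
DBH = 65.6 cm

65.6


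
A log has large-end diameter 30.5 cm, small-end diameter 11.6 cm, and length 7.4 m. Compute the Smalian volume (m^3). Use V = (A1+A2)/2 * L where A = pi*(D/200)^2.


Smalian: V = (A1 + A2)/2 * L,  A = pi*(D/200)^2
A1 = pi*(30.5/200)^2 = 0.073062 m^2
A2 = pi*(11.6/200)^2 = 0.010568 m^2
V = (0.073062+0.010568)/2*7.4 = 0.3094 m^3

0.3094


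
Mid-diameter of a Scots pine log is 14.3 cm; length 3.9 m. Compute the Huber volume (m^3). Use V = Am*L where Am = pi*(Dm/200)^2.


Huber: V = Am * L,  Am = pi*(Dm/200)^2
Am = pi*(14.3/200)^2 = 0.016061 m^2
V = 0.016061*3.9 = 0.0626 m^3

0.0626


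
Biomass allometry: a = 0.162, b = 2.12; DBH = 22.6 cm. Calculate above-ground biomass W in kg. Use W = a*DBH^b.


Formula: W = a * DBH^b  (allometric power law)
DBH^b = 22.6^2.12 = 742.523
W = 0.162 * 742.523 = 120.3 kg

120.3


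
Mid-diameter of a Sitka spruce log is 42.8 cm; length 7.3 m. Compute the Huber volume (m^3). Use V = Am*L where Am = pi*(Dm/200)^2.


Huber: V = Am * L,  Am = pi*(Dm/200)^2
Am = pi*(42.8/200)^2 = 0.143872 m^2
V = 0.143872*7.3 = 1.0503 m^3

1.0503


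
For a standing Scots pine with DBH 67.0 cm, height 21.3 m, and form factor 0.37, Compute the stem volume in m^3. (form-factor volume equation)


Formula: V = pi * (DBH/200)^2 * H * ff
Radius = DBH/200 = 67.0/200 = 0.335 m
Radius^2 = 0.335^2 = 0.112225 m^2
V = pi * 0.112225 * 21.3 * 0.37
V = 2.779 m^3

2.779


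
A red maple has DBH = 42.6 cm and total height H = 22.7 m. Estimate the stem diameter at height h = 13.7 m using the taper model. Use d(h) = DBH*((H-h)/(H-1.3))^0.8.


Taper: d(h) = DBH * ((H - h) / (H - 1.3))^0.8
Numerator = H - h = 22.7 - 13.7 = 9.0 m
Denominator = H - 1.3 = 22.7 - 1.3 = 21.4 m
Ratio = 9.0 / 21.4 = 0.42056
d = 42.6 * 0.42056^0.8 = 21.3 cm

21.3


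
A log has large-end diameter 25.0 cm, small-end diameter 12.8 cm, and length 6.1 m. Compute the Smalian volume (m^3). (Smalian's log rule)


Smalian: V = (A1 + A2)/2 * L,  A = pi*(D/200)^2
A1 = pi*(25.0/200)^2 = 0.049087 m^2
A2 = pi*(12.8/200)^2 = 0.012868 m^2
V = (0.049087+0.012868)/2*6.1 = 0.189 m^3

0.189


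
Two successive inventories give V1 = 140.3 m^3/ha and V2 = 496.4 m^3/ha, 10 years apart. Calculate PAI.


Formula: PAI = (V_T2 - V_T1) / (T2 - T1)
Volume increment = 496.4 - 140.3 = 356.1 m^3/ha
PAI = 356.1 / 10 = 35.61 m^3/ha/year

35.61


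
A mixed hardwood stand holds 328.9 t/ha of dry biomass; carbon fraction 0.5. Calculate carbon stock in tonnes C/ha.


Formula: Carbon Stock = Biomass * Carbon Fraction
C = 328.9 t/ha * 0.5
C = 164.5 t C/ha

164.5


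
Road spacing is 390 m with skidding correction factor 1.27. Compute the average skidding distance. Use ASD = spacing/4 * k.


Formula: ASD = (spacing / 4) * correction
Uncorrected distance = spacing / 4 = 390 / 4 = 97.5 m
ASD = 97.5 * 1.27 = 124 m

124


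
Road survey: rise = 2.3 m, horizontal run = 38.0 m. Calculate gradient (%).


Formula: Gradient = rise / run * 100
Gradient = 2.3 / 38.0 * 100 = 6.1%

6.1


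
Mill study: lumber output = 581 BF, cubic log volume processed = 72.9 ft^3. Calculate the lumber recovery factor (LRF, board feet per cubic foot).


Formula: LRF = Lumber Output (BF) / Log Input (ft^3)
LRF = 581 BF / 72.9 ft^3
LRF = 7.97 BF/ft^3

7.97


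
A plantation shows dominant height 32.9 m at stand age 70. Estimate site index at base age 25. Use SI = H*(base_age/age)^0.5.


Formula: SI = H_dom * (base_age / age)^0.5
Age ratio = 25 / 70 = 0.35714
sqrt(age_ratio) = 0.59761
SI = 32.9 * 0.59761 = 19.7 m

19.7


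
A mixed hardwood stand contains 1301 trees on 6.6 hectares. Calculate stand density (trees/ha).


Formula: Stand Density = N_trees / Area_ha
Density = 1301 trees / 6.6 ha
Density = 197 trees/ha

197


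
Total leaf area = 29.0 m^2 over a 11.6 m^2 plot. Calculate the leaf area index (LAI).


Formula: LAI = total leaf area / ground area  (dimensionless)
LAI = 29.0 m^2 / 11.6 m^2
LAI = 2.5

2.5


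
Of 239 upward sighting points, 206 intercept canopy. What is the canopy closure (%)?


Formula: Canopy closure = covered points / total points * 100
Closure = 206 / 239 * 100
Closure = 0.8619 * 100 = 86.2%

86.2


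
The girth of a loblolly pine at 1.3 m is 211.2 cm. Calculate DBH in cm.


Formula: DBH = C / pi
DBH = 211.2 / pi
pi = 3.14159...
DBH = 67.2 cm

67.2


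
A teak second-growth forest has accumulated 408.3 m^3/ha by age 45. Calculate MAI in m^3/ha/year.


Formula: MAI = Total Volume / Stand Age
MAI = 408.3 m^3/ha / 45 years
MAI = 9.07 m^3/ha/year

9.07


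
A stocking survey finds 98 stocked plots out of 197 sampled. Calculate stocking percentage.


Formula: Stocking % = stocked plots / total plots * 100
Stocking = 98 / 197 * 100
Stocking = 0.4975 * 100 = 49.7%

49.7


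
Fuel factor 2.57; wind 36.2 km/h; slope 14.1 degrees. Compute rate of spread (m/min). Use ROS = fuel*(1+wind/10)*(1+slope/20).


Formula: ROS = fuel * (1 + wind/10) * (1 + slope/20)
Wind factor = 1 + 36.2/10 = 4.62
Slope factor = 1 + 14.1/20 = 1.705
ROS = 2.57 * 4.62 * 1.705 = 20.24 m/min

20.24


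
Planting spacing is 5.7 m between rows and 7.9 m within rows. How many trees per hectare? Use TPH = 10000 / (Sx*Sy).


Formula: TPH = 10000 m^2/ha / (spacing_x * spacing_y)
Area per tree = 5.7 m * 7.9 m = 45.03 m^2
TPH = 10000 / 45.03 = 222 trees/ha

222


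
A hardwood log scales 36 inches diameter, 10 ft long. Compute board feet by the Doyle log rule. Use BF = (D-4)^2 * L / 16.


Doyle: BF = (D - 4)^2 * L / 16
Adjusted diameter = 36 - 4 = 32 in
(D-4)^2 = 32^2 = 1024
BF = 1024 * 10 / 16 = 640 BF

640


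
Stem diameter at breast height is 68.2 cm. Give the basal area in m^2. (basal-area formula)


Formula: BA = pi * (DBH/2)^2 / 10000  (cm^2 to m^2)
Radius = DBH/2 = 68.2/2 = 34.1 cm
BA = pi * 34.1^2 / 10000
   = 3653.0754 cm^2 / 10000
   = 0.3653 m^2

0.3653


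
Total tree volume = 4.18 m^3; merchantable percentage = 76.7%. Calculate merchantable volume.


Formula: MV = V_total * (merchantable_pct / 100)
Merchantable fraction = 76.7% / 100 = 0.767
MV = 4.18 m^3 * 0.767 = 3.206 m^3

3.206


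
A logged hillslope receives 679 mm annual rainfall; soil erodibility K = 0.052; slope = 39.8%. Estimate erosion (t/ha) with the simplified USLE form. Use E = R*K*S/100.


Formula: E = R * K * S / 100  (simplified USLE)
R * K = 679 * 0.052 = 35.308
E = 35.308 * 39.8 / 100 = 14.05 t/ha

14.05


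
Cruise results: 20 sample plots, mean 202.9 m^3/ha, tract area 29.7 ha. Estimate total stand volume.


Formula: Total Volume = Mean Volume per ha * Total Area
Total Volume = 202.9 m^3/ha * 29.7 ha
Total Volume = 6026 m^3

6026


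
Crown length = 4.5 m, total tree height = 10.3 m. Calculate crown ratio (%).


Formula: Crown Ratio = (Crown Length / Total Height) * 100
CR = (4.5 m / 10.3 m) * 100
CR = 0.4369 * 100 = 43.7%

43.7


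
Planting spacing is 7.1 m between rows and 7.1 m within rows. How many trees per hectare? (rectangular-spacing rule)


Formula: TPH = 10000 m^2/ha / (spacing_x * spacing_y)
Area per tree = 7.1 m * 7.1 m = 50.41 m^2
TPH = 10000 / 50.41 = 198 trees/ha

198


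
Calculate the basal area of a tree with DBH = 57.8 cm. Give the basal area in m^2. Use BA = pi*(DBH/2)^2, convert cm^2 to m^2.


Formula: BA = pi * (DBH/2)^2 / 10000  (cm^2 to m^2)
Radius = DBH/2 = 57.8/2 = 28.9 cm
BA = pi * 28.9^2 / 10000
   = 2623.8896 cm^2 / 10000
   = 0.2624 m^2

0.2624


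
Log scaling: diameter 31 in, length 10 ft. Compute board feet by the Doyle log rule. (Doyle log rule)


Doyle: BF = (D - 4)^2 * L / 16
Adjusted diameter = 31 - 4 = 27 in
(D-4)^2 = 27^2 = 729
BF = 729 * 10 / 16 = 456 BF

456


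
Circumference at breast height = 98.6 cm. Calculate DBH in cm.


Formula: DBH = C / pi
DBH = 98.6 / pi
pi = 3.14159...
DBH = 31.4 cm

31.4


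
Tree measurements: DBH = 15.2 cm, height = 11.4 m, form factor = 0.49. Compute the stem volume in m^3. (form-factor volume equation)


Formula: V = pi * (DBH/200)^2 * H * ff
Radius = DBH/200 = 15.2/200 = 0.076 m
Radius^2 = 0.076^2 = 0.005776 m^2
V = pi * 0.005776 * 11.4 * 0.49
V = 0.101 m^3

0.101


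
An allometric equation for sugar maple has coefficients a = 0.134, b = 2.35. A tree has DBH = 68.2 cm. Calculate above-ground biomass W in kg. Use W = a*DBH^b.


Formula: W = a * DBH^b  (allometric power law)
DBH^b = 68.2^2.35 = 20388.8758
W = 0.134 * 20388.8758 = 2732.1 kg

2732.1


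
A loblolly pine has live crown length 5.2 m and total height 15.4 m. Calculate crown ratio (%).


Formula: Crown Ratio = (Crown Length / Total Height) * 100
CR = (5.2 m / 15.4 m) * 100
CR = 0.3377 * 100 = 33.8%

33.8


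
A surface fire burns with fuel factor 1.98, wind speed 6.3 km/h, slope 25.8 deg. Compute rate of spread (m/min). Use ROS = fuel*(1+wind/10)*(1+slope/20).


Formula: ROS = fuel * (1 + wind/10) * (1 + slope/20)
Wind factor = 1 + 6.3/10 = 1.63
Slope factor = 1 + 25.8/20 = 2.29
ROS = 1.98 * 1.63 * 2.29 = 7.39 m/min

7.39


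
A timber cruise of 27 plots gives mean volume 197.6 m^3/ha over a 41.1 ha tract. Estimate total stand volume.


Formula: Total Volume = Mean Volume per ha * Total Area
Total Volume = 197.6 m^3/ha * 41.1 ha
Total Volume = 8121 m^3

8121


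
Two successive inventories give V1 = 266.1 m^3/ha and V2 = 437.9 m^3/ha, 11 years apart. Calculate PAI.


Formula: PAI = (V_T2 - V_T1) / (T2 - T1)
Volume increment = 437.9 - 266.1 = 171.8 m^3/ha
PAI = 171.8 / 11 = 15.62 m^3/ha/year

15.62


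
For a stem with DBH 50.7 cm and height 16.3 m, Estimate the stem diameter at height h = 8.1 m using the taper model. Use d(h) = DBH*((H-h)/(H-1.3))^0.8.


Taper: d(h) = DBH * ((H - h) / (H - 1.3))^0.8
Numerator = H - h = 16.3 - 8.1 = 8.2 m
Denominator = H - 1.3 = 16.3 - 1.3 = 15.0 m
Ratio = 8.2 / 15.0 = 0.54667
d = 50.7 * 0.54667^0.8 = 31.3 cm

31.3


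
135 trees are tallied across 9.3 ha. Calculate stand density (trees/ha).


Formula: Stand Density = N_trees / Area_ha
Density = 135 trees / 9.3 ha
Density = 15 trees/ha

15


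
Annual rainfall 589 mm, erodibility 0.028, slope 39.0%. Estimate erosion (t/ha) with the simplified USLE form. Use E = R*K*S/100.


Formula: E = R * K * S / 100  (simplified USLE)
R * K = 589 * 0.028 = 16.492
E = 16.492 * 39.0 / 100 = 6.43 t/ha

6.43


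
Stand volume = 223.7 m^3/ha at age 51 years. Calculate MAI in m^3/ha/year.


Formula: MAI = Total Volume / Stand Age
MAI = 223.7 m^3/ha / 51 years
MAI = 4.39 m^3/ha/year

4.39


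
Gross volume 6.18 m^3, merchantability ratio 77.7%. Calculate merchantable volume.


Formula: MV = V_total * (merchantable_pct / 100)
Merchantable fraction = 77.7% / 100 = 0.777
MV = 6.18 m^3 * 0.777 = 4.802 m^3

4.802


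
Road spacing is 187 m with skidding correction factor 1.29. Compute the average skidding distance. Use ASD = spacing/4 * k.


Formula: ASD = (spacing / 4) * correction
Uncorrected distance = spacing / 4 = 187 / 4 = 46.75 m
ASD = 46.75 * 1.29 = 60 m

60


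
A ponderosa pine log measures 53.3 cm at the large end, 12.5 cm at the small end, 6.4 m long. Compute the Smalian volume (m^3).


Smalian: V = (A1 + A2)/2 * L,  A = pi*(D/200)^2
A1 = pi*(53.3/200)^2 = 0.223123 m^2
A2 = pi*(12.5/200)^2 = 0.012272 m^2
V = (0.223123+0.012272)/2*6.4 = 0.7533 m^3

0.7533


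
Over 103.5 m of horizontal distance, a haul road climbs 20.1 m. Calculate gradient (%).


Formula: Gradient = rise / run * 100
Gradient = 20.1 / 103.5 * 100 = 19.4%

19.4


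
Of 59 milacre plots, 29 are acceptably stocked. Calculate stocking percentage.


Formula: Stocking % = stocked plots / total plots * 100
Stocking = 29 / 59 * 100
Stocking = 0.4915 * 100 = 49.2%

49.2


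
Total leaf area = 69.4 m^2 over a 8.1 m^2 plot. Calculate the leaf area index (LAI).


Formula: LAI = total leaf area / ground area  (dimensionless)
LAI = 69.4 m^2 / 8.1 m^2
LAI = 8.57

8.57


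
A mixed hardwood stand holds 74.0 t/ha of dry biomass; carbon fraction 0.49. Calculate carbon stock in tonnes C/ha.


Formula: Carbon Stock = Biomass * Carbon Fraction
C = 74.0 t/ha * 0.49
C = 36.3 t C/ha

36.3


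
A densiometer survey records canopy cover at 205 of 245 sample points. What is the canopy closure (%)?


Formula: Canopy closure = covered points / total points * 100
Closure = 205 / 245 * 100
Closure = 0.8367 * 100 = 83.7%

83.7
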